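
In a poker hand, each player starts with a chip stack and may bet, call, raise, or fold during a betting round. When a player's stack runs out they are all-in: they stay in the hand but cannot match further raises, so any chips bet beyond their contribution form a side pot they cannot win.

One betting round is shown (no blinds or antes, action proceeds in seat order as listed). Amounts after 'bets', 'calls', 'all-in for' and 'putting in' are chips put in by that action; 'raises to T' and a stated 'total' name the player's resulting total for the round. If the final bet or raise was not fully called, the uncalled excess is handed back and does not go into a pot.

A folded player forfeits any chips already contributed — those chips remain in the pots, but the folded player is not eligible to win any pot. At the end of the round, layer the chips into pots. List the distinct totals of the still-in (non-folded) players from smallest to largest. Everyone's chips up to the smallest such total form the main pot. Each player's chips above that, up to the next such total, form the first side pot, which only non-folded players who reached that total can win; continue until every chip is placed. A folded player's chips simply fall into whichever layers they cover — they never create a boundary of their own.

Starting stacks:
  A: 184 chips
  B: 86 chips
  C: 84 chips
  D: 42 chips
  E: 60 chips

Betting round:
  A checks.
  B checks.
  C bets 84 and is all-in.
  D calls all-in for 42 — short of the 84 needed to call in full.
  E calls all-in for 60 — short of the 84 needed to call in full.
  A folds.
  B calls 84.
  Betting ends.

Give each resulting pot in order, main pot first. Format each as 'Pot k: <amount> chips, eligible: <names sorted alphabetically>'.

Contributions: B=84, C=84, D=42, E=60
Folded: A
Pot levels (distinct totals of non-folded players): 42, 60, 84
Layer 1-42: 42 each from B, C, D, E = 42*4 = 168 chips; eligible B, C, D, E
Layer 43-60: 18 each from B, C, E = 18*3 = 54 chips; eligible B, C, E
Layer 61-84: 24 each from B, C = 24*2 = 48 chips; eligible B, C

Pot 1: 168 chips, eligible: B, C, D, E
Pot 2: 54 chips, eligible: B, C, E
Pot 3: 48 chips, eligible: B, C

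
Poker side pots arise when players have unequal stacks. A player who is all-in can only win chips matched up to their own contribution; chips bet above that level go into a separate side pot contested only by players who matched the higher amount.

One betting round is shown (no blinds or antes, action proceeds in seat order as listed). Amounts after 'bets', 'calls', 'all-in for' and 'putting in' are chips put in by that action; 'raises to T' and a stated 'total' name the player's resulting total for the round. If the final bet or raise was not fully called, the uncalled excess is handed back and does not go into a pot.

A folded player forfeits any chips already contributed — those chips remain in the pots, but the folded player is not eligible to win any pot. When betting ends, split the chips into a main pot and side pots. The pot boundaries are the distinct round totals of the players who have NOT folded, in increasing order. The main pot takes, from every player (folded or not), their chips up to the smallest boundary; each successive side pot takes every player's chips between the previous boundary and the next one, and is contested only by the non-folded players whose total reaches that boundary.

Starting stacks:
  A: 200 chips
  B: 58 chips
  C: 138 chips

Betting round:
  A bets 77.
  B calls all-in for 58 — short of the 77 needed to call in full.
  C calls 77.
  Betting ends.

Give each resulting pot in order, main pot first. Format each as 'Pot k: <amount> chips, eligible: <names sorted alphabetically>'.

Pot 1: 174 chips, eligible: A, B, C
Pot 2: 38 chips, eligible: A, C

Derivation:
Contributions: A=77, B=58, C=77
Pot levels (distinct totals of non-folded players): 58, 77
Layer 1-58: 58 each from A, B, C = 58*3 = 174 chips; eligible A, B, C
Layer 59-77: 19 each from A, C = 19*2 = 38 chips; eligible A, C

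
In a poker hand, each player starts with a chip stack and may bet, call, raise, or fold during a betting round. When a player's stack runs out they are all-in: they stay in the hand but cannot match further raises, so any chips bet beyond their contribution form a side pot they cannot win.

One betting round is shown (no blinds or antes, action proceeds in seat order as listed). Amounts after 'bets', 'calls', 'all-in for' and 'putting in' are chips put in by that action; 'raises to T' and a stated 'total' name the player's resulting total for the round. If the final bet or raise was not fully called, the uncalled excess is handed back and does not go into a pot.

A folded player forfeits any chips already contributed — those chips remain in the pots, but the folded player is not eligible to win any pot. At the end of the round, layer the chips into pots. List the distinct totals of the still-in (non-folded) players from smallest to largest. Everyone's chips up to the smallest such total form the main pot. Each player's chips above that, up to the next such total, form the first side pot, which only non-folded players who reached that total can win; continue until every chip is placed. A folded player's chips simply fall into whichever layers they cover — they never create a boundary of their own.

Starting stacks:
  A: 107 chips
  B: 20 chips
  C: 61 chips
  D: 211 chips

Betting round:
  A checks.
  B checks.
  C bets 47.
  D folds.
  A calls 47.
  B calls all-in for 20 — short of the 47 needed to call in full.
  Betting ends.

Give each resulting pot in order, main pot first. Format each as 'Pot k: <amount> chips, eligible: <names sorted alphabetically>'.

Pot 1: 60 chips, eligible: A, B, C
Pot 2: 54 chips, eligible: A, C

Derivation:
Contributions: A=47, B=20, C=47
Folded: D
Pot levels (distinct totals of non-folded players): 20, 47
Layer 1-20: 20 each from A, B, C = 20*3 = 60 chips; eligible A, B, C
Layer 21-47: 27 each from A, C = 27*2 = 54 chips; eligible A, C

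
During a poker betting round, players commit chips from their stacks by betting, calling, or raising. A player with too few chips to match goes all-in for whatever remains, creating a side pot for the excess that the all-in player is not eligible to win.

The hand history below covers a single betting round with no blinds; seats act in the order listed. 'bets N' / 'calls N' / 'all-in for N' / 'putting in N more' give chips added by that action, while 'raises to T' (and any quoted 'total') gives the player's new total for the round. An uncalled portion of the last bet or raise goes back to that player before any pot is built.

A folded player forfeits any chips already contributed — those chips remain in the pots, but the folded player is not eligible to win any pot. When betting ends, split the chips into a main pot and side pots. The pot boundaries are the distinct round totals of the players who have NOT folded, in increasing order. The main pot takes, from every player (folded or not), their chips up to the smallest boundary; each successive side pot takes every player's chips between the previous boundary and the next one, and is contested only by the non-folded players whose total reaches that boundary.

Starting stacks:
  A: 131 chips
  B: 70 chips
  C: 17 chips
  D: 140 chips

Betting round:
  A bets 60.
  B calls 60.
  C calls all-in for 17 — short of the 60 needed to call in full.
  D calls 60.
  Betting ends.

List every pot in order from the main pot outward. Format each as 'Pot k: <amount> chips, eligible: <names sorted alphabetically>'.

Contributions: A=60, B=60, C=17, D=60
Pot levels (distinct totals of non-folded players): 17, 60
Layer 1-17: 17 each from A, B, C, D = 17*4 = 68 chips; eligible A, B, C, D
Layer 18-60: 43 each from A, B, D = 43*3 = 129 chips; eligible A, B, D

Pot 1: 68 chips, eligible: A, B, C, D
Pot 2: 129 chips, eligible: A, B, D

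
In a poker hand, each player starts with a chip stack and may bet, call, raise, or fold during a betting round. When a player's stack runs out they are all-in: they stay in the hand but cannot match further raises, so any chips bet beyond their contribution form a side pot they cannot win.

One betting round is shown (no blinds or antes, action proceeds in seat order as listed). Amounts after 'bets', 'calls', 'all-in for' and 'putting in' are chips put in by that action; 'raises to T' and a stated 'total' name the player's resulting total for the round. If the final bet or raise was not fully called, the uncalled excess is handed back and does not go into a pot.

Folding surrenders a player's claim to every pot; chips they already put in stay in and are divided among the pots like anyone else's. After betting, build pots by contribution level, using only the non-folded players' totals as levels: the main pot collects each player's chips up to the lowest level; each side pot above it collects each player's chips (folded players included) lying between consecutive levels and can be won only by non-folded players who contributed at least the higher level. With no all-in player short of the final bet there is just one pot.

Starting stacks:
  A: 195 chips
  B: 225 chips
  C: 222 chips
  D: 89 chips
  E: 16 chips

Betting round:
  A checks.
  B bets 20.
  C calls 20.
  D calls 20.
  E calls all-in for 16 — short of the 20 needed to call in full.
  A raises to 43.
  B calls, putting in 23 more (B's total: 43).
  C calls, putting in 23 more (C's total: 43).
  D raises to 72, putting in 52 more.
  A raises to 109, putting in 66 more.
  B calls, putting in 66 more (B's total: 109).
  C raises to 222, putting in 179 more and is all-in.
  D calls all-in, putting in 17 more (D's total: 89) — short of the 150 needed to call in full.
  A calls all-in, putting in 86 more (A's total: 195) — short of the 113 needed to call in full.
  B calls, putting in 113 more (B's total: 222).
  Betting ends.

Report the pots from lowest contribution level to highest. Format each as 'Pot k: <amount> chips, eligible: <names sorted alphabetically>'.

Pot 1: 80 chips, eligible: A, B, C, D, E
Pot 2: 292 chips, eligible: A, B, C, D
Pot 3: 318 chips, eligible: A, B, C
Pot 4: 54 chips, eligible: B, C

Derivation:
Contributions: A=195, B=222, C=222, D=89, E=16
Pot levels (distinct totals of non-folded players): 16, 89, 195, 222
Layer 1-16: 16 each from A, B, C, D, E = 16*5 = 80 chips; eligible A, B, C, D, E
Layer 17-89: 73 each from A, B, C, D = 73*4 = 292 chips; eligible A, B, C, D
Layer 90-195: 106 each from A, B, C = 106*3 = 318 chips; eligible A, B, C
Layer 196-222: 27 each from B, C = 27*2 = 54 chips; eligible B, C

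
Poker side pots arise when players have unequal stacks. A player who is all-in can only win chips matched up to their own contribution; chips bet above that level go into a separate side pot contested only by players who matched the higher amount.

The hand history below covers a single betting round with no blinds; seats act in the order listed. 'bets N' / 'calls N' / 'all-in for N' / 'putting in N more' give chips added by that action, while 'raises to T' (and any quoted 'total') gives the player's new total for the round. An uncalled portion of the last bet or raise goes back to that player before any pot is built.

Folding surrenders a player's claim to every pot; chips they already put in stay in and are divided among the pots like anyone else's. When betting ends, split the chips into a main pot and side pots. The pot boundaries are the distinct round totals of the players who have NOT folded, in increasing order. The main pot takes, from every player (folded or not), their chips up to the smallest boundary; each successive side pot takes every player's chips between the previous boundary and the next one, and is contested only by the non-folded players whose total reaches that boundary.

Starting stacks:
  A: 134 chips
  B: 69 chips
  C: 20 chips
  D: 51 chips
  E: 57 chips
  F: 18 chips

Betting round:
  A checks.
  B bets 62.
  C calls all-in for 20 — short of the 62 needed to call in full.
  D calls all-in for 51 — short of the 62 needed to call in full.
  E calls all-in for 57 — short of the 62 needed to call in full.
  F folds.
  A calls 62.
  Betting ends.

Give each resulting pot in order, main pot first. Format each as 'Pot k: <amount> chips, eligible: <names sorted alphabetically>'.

Pot 1: 100 chips, eligible: A, B, C, D, E
Pot 2: 124 chips, eligible: A, B, D, E
Pot 3: 18 chips, eligible: A, B, E
Pot 4: 10 chips, eligible: A, B

Derivation:
Contributions: A=62, B=62, C=20, D=51, E=57
Folded: F
Pot levels (distinct totals of non-folded players): 20, 51, 57, 62
Layer 1-20: 20 each from A, B, C, D, E = 20*5 = 100 chips; eligible A, B, C, D, E
Layer 21-51: 31 each from A, B, D, E = 31*4 = 124 chips; eligible A, B, D, E
Layer 52-57: 6 each from A, B, E = 6*3 = 18 chips; eligible A, B, E
Layer 58-62: 5 each from A, B = 5*2 = 10 chips; eligible A, B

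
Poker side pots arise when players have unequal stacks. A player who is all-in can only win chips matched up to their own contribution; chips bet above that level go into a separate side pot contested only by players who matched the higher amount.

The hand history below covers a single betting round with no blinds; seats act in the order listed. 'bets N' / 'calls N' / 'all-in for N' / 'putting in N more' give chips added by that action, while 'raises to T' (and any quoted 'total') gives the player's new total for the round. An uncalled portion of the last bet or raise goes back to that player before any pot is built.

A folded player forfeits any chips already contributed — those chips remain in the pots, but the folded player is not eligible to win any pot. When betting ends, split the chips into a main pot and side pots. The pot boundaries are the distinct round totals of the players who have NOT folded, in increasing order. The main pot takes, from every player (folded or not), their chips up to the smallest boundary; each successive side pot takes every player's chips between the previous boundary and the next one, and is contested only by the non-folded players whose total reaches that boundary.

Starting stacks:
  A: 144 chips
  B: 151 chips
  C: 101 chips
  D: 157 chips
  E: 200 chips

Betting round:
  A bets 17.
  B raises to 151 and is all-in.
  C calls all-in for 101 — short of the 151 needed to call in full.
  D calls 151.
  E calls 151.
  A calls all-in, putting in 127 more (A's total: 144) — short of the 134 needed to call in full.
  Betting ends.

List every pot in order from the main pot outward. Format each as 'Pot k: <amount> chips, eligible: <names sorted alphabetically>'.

Pot 1: 505 chips, eligible: A, B, C, D, E
Pot 2: 172 chips, eligible: A, B, D, E
Pot 3: 21 chips, eligible: B, D, E

Derivation:
Contributions: A=144, B=151, C=101, D=151, E=151
Pot levels (distinct totals of non-folded players): 101, 144, 151
Layer 1-101: 101 each from A, B, C, D, E = 101*5 = 505 chips; eligible A, B, C, D, E
Layer 102-144: 43 each from A, B, D, E = 43*4 = 172 chips; eligible A, B, D, E
Layer 145-151: 7 each from B, D, E = 7*3 = 21 chips; eligible B, D, E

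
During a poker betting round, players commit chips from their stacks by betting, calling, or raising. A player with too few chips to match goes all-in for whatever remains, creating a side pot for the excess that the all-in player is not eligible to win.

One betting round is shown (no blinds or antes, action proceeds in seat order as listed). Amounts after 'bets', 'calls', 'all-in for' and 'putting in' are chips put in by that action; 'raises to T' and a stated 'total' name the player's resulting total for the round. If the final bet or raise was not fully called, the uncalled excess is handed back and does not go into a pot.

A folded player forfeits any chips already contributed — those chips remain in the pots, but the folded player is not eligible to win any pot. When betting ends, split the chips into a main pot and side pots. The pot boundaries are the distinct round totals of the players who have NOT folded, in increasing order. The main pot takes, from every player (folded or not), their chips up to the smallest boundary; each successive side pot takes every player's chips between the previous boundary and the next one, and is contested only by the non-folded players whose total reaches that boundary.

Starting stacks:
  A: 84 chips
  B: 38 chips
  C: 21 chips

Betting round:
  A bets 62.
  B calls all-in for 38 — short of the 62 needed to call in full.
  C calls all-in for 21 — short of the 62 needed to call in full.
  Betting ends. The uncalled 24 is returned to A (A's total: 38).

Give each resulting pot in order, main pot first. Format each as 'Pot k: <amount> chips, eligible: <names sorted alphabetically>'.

Pot 1: 63 chips, eligible: A, B, C
Pot 2: 34 chips, eligible: A, B

Derivation:
Contributions (after 24 returned to A): A=38, B=38, C=21
Pot levels (distinct totals of non-folded players): 21, 38
Layer 1-21: 21 each from A, B, C = 21*3 = 63 chips; eligible A, B, C
Layer 22-38: 17 each from A, B = 17*2 = 34 chips; eligible A, B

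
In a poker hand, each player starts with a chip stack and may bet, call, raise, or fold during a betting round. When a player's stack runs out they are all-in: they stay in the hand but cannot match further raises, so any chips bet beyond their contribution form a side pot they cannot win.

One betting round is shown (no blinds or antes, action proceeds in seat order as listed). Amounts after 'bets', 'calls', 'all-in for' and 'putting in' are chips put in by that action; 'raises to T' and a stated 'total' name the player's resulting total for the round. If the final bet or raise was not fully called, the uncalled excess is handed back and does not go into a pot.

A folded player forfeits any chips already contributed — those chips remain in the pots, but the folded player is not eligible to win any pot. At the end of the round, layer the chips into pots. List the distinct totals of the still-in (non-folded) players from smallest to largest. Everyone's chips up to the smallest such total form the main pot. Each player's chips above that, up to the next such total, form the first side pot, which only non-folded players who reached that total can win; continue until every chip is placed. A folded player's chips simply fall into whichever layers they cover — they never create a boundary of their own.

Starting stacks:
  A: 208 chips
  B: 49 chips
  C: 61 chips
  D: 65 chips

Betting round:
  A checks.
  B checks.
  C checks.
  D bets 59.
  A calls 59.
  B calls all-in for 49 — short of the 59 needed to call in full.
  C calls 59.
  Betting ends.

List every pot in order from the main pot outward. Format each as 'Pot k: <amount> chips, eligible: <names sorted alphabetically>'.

Contributions: A=59, B=49, C=59, D=59
Pot levels (distinct totals of non-folded players): 49, 59
Layer 1-49: 49 each from A, B, C, D = 49*4 = 196 chips; eligible A, B, C, D
Layer 50-59: 10 each from A, C, D = 10*3 = 30 chips; eligible A, C, D

Pot 1: 196 chips, eligible: A, B, C, D
Pot 2: 30 chips, eligible: A, C, D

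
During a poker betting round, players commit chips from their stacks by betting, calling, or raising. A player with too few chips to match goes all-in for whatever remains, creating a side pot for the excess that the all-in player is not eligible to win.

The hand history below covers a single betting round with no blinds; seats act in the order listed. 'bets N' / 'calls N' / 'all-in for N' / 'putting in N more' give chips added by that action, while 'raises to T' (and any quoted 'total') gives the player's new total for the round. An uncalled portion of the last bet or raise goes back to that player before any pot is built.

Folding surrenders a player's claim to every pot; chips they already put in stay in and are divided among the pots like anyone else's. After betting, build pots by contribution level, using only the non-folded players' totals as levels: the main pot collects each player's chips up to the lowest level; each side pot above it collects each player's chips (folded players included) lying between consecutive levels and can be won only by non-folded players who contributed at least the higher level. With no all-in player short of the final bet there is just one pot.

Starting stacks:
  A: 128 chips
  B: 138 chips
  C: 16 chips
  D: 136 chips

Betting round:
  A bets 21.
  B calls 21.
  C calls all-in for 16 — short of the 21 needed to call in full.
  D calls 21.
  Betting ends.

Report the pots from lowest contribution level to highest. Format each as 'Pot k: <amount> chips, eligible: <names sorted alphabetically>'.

Pot 1: 64 chips, eligible: A, B, C, D
Pot 2: 15 chips, eligible: A, B, D

Derivation:
Contributions: A=21, B=21, C=16, D=21
Pot levels (distinct totals of non-folded players): 16, 21
Layer 1-16: 16 each from A, B, C, D = 16*4 = 64 chips; eligible A, B, C, D
Layer 17-21: 5 each from A, B, D = 5*3 = 15 chips; eligible A, B, D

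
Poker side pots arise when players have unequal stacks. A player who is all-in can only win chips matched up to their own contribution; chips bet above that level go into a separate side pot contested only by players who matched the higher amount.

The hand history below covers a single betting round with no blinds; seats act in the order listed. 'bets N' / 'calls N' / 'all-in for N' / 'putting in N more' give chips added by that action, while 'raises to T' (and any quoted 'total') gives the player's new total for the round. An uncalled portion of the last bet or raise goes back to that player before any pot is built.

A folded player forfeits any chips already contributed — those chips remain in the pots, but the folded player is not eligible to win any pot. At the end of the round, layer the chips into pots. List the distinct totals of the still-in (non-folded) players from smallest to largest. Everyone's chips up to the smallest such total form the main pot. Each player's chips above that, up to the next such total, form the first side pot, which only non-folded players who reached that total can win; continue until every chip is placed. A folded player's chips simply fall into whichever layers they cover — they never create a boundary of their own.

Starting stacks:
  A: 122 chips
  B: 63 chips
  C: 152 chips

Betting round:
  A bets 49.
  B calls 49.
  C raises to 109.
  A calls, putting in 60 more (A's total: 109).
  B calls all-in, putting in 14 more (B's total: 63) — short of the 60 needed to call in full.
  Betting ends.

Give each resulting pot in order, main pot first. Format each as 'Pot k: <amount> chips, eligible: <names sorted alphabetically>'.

Pot 1: 189 chips, eligible: A, B, C
Pot 2: 92 chips, eligible: A, C

Derivation:
Contributions: A=109, B=63, C=109
Pot levels (distinct totals of non-folded players): 63, 109
Layer 1-63: 63 each from A, B, C = 63*3 = 189 chips; eligible A, B, C
Layer 64-109: 46 each from A, C = 46*2 = 92 chips; eligible A, C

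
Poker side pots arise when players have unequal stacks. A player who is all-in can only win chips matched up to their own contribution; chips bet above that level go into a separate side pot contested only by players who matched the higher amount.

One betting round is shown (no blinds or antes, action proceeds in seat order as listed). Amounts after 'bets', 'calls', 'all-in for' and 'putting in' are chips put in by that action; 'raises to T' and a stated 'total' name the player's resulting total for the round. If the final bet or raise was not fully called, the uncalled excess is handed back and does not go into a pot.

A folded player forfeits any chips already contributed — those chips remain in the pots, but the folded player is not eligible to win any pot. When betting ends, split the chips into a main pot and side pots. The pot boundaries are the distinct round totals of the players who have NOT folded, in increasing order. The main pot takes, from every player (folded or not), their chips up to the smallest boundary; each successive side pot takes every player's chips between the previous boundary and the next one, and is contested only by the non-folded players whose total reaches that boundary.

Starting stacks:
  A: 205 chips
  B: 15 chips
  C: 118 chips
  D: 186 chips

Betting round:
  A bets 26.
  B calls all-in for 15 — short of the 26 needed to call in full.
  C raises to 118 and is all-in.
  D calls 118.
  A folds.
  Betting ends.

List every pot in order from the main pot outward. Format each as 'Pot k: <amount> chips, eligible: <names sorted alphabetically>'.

Pot 1: 60 chips, eligible: B, C, D
Pot 2: 217 chips, eligible: C, D

Derivation:
Contributions: A=26, B=15, C=118, D=118
Folded: A
Pot levels (distinct totals of non-folded players): 15, 118
Layer 1-15: 15 each from A, B, C, D = 15*4 = 60 chips; eligible B, C, D
Layer 16-118: A 11 + C 103 + D 103 = 217 chips; eligible C, D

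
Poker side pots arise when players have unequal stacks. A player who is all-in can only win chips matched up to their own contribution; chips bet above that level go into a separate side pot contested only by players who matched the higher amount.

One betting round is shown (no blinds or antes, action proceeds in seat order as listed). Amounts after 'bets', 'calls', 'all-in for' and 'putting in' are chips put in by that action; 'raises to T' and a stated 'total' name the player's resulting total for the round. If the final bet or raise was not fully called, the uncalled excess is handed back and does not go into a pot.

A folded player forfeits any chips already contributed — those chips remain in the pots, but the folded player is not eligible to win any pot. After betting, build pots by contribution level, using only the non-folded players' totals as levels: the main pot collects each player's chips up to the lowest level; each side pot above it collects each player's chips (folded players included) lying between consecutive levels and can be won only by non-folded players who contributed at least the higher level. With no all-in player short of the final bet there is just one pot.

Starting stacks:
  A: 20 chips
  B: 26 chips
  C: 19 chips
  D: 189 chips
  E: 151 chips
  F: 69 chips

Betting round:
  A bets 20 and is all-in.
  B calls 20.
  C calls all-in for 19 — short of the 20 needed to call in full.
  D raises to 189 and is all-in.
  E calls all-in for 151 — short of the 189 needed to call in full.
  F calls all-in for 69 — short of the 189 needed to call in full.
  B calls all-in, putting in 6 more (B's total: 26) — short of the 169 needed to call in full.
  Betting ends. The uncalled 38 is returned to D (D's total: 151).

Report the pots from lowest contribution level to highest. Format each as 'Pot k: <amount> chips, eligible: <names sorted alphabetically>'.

Contributions (after 38 returned to D): A=20, B=26, C=19, D=151, E=151, F=69
Pot levels (distinct totals of non-folded players): 19, 20, 26, 69, 151
Layer 1-19: 19 each from A, B, C, D, E, F = 19*6 = 114 chips; eligible A, B, C, D, E, F
Layer 20-20: 1 each from A, B, D, E, F = 1*5 = 5 chips; eligible A, B, D, E, F
Layer 21-26: 6 each from B, D, E, F = 6*4 = 24 chips; eligible B, D, E, F
Layer 27-69: 43 each from D, E, F = 43*3 = 129 chips; eligible D, E, F
Layer 70-151: 82 each from D, E = 82*2 = 164 chips; eligible D, E

Pot 1: 114 chips, eligible: A, B, C, D, E, F
Pot 2: 5 chips, eligible: A, B, D, E, F
Pot 3: 24 chips, eligible: B, D, E, F
Pot 4: 129 chips, eligible: D, E, F
Pot 5: 164 chips, eligible: D, E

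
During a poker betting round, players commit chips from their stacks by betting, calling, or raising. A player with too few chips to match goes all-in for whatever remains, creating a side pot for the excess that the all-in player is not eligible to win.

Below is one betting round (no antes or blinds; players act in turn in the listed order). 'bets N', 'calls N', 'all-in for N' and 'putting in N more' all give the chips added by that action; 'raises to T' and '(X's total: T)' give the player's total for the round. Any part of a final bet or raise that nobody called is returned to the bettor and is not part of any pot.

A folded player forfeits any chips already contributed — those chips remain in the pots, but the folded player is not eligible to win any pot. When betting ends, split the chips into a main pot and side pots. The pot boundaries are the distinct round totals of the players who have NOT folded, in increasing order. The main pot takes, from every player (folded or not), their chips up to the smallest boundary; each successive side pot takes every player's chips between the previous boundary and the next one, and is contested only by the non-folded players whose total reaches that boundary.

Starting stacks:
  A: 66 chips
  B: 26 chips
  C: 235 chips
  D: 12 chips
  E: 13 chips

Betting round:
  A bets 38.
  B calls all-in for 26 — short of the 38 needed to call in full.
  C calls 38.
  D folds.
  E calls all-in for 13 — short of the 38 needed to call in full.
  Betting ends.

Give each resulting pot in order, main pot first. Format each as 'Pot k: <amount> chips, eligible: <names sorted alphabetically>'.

Contributions: A=38, B=26, C=38, E=13
Folded: D
Pot levels (distinct totals of non-folded players): 13, 26, 38
Layer 1-13: 13 each from A, B, C, E = 13*4 = 52 chips; eligible A, B, C, E
Layer 14-26: 13 each from A, B, C = 13*3 = 39 chips; eligible A, B, C
Layer 27-38: 12 each from A, C = 12*2 = 24 chips; eligible A, C

Pot 1: 52 chips, eligible: A, B, C, E
Pot 2: 39 chips, eligible: A, B, C
Pot 3: 24 chips, eligible: A, C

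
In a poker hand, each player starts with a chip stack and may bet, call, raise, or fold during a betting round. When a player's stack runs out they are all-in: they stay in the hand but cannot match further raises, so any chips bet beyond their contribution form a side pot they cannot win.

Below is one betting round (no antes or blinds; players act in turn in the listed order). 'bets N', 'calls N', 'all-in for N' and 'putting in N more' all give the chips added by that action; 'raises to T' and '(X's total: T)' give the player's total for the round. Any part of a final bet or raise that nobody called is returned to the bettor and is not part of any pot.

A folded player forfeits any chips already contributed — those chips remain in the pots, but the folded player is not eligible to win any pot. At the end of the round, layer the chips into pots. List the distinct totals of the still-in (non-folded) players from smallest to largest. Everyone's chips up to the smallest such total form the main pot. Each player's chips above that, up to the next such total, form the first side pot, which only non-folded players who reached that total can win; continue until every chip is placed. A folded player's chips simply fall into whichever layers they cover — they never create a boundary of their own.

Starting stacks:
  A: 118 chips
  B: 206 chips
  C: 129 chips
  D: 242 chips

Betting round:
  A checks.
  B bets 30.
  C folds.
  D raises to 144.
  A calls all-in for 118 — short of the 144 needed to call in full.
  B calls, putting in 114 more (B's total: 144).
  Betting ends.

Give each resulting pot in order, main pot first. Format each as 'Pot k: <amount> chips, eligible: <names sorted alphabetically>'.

Contributions: A=118, B=144, D=144
Folded: C
Pot levels (distinct totals of non-folded players): 118, 144
Layer 1-118: 118 each from A, B, D = 118*3 = 354 chips; eligible A, B, D
Layer 119-144: 26 each from B, D = 26*2 = 52 chips; eligible B, D

Pot 1: 354 chips, eligible: A, B, D
Pot 2: 52 chips, eligible: B, D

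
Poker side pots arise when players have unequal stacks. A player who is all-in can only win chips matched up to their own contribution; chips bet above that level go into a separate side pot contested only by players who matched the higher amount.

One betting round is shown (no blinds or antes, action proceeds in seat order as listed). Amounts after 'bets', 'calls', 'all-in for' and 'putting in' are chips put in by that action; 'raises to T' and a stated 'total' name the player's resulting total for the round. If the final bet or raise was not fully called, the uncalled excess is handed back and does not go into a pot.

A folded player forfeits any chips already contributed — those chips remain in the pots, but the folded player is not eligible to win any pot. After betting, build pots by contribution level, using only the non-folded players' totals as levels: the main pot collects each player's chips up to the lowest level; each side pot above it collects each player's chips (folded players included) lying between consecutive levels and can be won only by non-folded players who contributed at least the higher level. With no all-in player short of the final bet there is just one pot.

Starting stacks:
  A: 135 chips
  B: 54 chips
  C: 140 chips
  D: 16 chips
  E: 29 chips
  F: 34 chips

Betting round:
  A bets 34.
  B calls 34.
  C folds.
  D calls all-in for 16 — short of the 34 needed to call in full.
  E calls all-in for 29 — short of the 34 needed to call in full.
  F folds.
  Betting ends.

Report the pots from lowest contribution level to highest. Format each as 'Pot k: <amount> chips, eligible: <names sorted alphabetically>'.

Pot 1: 64 chips, eligible: A, B, D, E
Pot 2: 39 chips, eligible: A, B, E
Pot 3: 10 chips, eligible: A, B

Derivation:
Contributions: A=34, B=34, D=16, E=29
Folded: C, F
Pot levels (distinct totals of non-folded players): 16, 29, 34
Layer 1-16: 16 each from A, B, D, E = 16*4 = 64 chips; eligible A, B, D, E
Layer 17-29: 13 each from A, B, E = 13*3 = 39 chips; eligible A, B, E
Layer 30-34: 5 each from A, B = 5*2 = 10 chips; eligible A, B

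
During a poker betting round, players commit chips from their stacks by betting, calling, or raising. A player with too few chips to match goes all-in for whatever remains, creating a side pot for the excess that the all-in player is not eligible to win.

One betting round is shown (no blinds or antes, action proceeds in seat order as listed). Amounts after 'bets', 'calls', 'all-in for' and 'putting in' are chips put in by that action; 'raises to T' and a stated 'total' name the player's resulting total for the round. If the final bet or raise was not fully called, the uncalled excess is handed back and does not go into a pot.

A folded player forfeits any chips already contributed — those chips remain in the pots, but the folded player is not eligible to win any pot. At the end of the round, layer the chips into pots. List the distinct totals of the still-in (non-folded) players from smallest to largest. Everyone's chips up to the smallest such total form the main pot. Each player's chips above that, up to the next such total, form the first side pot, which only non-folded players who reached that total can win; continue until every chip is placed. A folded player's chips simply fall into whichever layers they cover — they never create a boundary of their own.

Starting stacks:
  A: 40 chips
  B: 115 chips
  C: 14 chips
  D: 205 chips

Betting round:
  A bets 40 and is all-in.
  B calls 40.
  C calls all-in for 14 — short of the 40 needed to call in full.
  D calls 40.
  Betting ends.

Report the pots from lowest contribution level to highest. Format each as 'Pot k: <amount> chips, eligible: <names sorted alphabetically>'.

Contributions: A=40, B=40, C=14, D=40
Pot levels (distinct totals of non-folded players): 14, 40
Layer 1-14: 14 each from A, B, C, D = 14*4 = 56 chips; eligible A, B, C, D
Layer 15-40: 26 each from A, B, D = 26*3 = 78 chips; eligible A, B, D

Pot 1: 56 chips, eligible: A, B, C, D
Pot 2: 78 chips, eligible: A, B, D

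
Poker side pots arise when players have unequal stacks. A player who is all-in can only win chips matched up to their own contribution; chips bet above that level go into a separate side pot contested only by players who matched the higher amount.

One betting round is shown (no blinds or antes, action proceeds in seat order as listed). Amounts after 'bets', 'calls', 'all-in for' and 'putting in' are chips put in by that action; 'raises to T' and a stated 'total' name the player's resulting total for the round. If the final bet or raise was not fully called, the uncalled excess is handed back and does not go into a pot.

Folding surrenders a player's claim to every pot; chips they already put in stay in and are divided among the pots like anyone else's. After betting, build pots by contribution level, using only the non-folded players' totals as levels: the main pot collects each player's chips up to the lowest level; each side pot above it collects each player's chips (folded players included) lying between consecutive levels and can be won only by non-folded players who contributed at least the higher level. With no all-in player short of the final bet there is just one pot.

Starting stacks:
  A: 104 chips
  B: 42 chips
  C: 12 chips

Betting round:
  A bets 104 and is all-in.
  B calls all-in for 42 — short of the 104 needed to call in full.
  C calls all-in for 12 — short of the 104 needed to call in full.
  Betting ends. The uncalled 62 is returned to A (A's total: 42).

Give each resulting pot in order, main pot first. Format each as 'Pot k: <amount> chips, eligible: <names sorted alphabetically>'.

Pot 1: 36 chips, eligible: A, B, C
Pot 2: 60 chips, eligible: A, B

Derivation:
Contributions (after 62 returned to A): A=42, B=42, C=12
Pot levels (distinct totals of non-folded players): 12, 42
Layer 1-12: 12 each from A, B, C = 12*3 = 36 chips; eligible A, B, C
Layer 13-42: 30 each from A, B = 30*2 = 60 chips; eligible A, B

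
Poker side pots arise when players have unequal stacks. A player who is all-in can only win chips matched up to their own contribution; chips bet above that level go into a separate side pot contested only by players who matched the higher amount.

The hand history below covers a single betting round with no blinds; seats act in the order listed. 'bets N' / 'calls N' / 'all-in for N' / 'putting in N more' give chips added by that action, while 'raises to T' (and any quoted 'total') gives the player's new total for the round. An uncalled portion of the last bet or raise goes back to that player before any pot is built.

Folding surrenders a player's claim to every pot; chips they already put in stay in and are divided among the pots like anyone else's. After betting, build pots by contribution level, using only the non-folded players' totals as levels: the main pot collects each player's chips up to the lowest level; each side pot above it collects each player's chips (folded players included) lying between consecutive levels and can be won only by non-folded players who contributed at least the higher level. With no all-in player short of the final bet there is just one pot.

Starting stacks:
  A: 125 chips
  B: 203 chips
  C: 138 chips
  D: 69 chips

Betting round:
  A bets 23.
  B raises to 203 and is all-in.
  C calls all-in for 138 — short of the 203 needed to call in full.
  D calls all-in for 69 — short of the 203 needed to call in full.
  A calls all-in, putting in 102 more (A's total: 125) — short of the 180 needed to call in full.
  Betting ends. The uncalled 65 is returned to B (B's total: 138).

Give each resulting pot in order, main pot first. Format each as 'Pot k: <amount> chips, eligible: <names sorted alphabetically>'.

Pot 1: 276 chips, eligible: A, B, C, D
Pot 2: 168 chips, eligible: A, B, C
Pot 3: 26 chips, eligible: B, C

Derivation:
Contributions (after 65 returned to B): A=125, B=138, C=138, D=69
Pot levels (distinct totals of non-folded players): 69, 125, 138
Layer 1-69: 69 each from A, B, C, D = 69*4 = 276 chips; eligible A, B, C, D
Layer 70-125: 56 each from A, B, C = 56*3 = 168 chips; eligible A, B, C
Layer 126-138: 13 each from B, C = 13*2 = 26 chips; eligible B, C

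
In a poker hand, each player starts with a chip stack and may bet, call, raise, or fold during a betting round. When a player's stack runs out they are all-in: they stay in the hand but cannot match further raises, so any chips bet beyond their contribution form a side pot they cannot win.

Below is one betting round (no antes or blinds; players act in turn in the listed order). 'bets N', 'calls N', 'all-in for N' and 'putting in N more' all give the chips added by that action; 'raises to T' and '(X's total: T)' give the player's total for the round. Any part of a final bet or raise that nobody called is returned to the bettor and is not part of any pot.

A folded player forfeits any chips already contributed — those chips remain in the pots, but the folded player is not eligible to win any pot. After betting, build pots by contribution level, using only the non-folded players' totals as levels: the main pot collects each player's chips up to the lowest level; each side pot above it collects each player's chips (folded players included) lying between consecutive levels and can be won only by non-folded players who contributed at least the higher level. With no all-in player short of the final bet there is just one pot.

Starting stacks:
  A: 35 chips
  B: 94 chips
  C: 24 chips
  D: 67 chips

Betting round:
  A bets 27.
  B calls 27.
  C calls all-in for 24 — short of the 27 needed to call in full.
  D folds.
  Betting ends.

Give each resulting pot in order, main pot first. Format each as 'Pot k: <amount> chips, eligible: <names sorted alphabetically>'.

Contributions: A=27, B=27, C=24
Folded: D
Pot levels (distinct totals of non-folded players): 24, 27
Layer 1-24: 24 each from A, B, C = 24*3 = 72 chips; eligible A, B, C
Layer 25-27: 3 each from A, B = 3*2 = 6 chips; eligible A, B

Pot 1: 72 chips, eligible: A, B, C
Pot 2: 6 chips, eligible: A, B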